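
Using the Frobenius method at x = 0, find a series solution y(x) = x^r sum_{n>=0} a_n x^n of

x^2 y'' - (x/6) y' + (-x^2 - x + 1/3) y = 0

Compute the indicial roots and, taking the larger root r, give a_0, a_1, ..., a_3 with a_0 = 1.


Write in Frobenius form y'' + (p(x)/x) y' + (q(x)/x^2) y = 0:
  p(x) = -1/6,  q(x) = -x^2 - x + 1/3.
Indicial equation: r(r-1) + (-1/6) r + (1/3) = 0 -> roots r_1 = 2/3, r_2 = 1/2.
Take r = r_1 = 2/3. Let y(x) = x^r sum_{n>=0} a_n x^n with a_0 = 1.
Substitute y = x^r sum a_n x^n and match x^{r+n}. The recurrence is
  D(n) a_n - 1 a_{n-1} - 1 a_{n-2} = 0,  where D(n) = (r+n)(r+n-1) + (-1/6)(r+n) + (1/3).
  a_n = [1 a_{n-1} + 1 a_{n-2}] / D(n).
Since the indicial polynomial factors as (r - r_1)(r - r_2), D(n) = (r_1 + n - r_1)(r_1 + n - r_2) = n(n + 1/6).
Evaluating step by step (a_0 = 1):
  n = 1: D(1) = 1(1 + 1/6) = 7/6; numerator = 1(1) = 1; a_1 = (1)/(7/6) = 6/7
  n = 2: D(2) = 2(2 + 1/6) = 13/3; numerator = 1(6/7) + 1(1) = 13/7; a_2 = (13/7)/(13/3) = 3/7
  n = 3: D(3) = 3(3 + 1/6) = 19/2; numerator = 1(3/7) + 1(6/7) = 9/7; a_3 = (9/7)/(19/2) = 18/133

r = 2/3; a_0 = 1; a_1 = 6/7; a_2 = 3/7; a_3 = 18/133


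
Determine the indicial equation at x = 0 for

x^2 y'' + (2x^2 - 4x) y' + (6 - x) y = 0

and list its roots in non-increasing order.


Divide by x^2 to reach normal form y'' + P_1(x) y' + P_2(x) y = 0 with P_1(x) = 2 - 4/x and P_2(x) = -1/x + 6/x^2.
x = 0 is a singular point because the y'-coefficient 2 - 4/x has a pole at x = 0 and the y-coefficient -1/x + 6/x^2 has a pole at x = 0.
It is a regular singular point because x P_1(x) = p(x) = 2x - 4 and x^2 P_2(x) = q(x) = 6 - x are polynomials, hence analytic at x = 0.
p(0) = -4,  q(0) = 6.
Indicial equation: r(r-1) + p(0) r + q(0) = 0, i.e. r^2 + (p(0) - 1) r + q(0) = 0, i.e. r^2 - 5 r + 6 = 0.
Discriminant: (-5)^2 - 4(6) = 1, so r = (5 ± 1)/2.
Solving: r_1 = 3, r_2 = 2.

indicial: r^2 - 5 r + 6 = 0; roots r_1 = 3, r_2 = 2


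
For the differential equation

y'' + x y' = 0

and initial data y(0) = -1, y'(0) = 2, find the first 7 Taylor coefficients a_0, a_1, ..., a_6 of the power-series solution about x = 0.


Ansatz: y(x) = sum_{n>=0} a_n x^n, so y'(x) = sum_{n>=1} n a_n x^(n-1) and y''(x) = sum_{n>=2} n(n-1) a_n x^(n-2).
Substitute into P(x) y'' + Q(x) y' + R(x) y = 0 with P(x) = 1, Q(x) = x, R(x) = 0, and match powers of x.
Initial conditions: a_0 = -1, a_1 = 2.
Setting the coefficient of each power of x to zero and solving order by order (substituting the coefficients already found):
  x^0: 2 a_2 = 0  ->  a_2 = 0
  x^1: 6 a_3 + a_1 = 0  ->  6 a_3 = -a_1 = -2  ->  a_3 = -1/3
  x^2: 12 a_4 + 2 a_2 = 0  ->  12 a_4 = -2 a_2 = 0  ->  a_4 = 0
  x^3: 20 a_5 + 3 a_3 = 0  ->  20 a_5 = -3 a_3 = 1  ->  a_5 = 1/20
  x^4: 30 a_6 + 4 a_4 = 0  ->  30 a_6 = -4 a_4 = 0  ->  a_6 = 0
Truncated series: y(x) = -1 + 2 x - (1/3) x^3 + (1/20) x^5 + O(x^7).

a_0 = -1; a_1 = 2; a_2 = 0; a_3 = -1/3; a_4 = 0; a_5 = 1/20; a_6 = 0


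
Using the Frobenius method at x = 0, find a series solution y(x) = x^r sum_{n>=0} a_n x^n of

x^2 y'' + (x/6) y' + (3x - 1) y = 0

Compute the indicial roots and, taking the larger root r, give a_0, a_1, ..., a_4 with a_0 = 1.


Write in Frobenius form y'' + (p(x)/x) y' + (q(x)/x^2) y = 0:
  p(x) = 1/6,  q(x) = 3x - 1.
Indicial equation: r(r-1) + (1/6) r + (-1) = 0 -> roots r_1 = 3/2, r_2 = -2/3.
Take r = r_1 = 3/2. Let y(x) = x^r sum_{n>=0} a_n x^n with a_0 = 1.
Substitute y = x^r sum a_n x^n and match x^{r+n}. The recurrence is
  D(n) a_n + 3 a_{n-1} = 0,  where D(n) = (r+n)(r+n-1) + (1/6)(r+n) + (-1).
  a_n = -3 / D(n) * a_{n-1}.
Since the indicial polynomial factors as (r - r_1)(r - r_2), D(n) = (r_1 + n - r_1)(r_1 + n - r_2) = n(n + 13/6).
Evaluating step by step (a_0 = 1):
  n = 1: D(1) = 1(1 + 13/6) = 19/6; numerator = -3(1) = -3; a_1 = (-3)/(19/6) = -18/19
  n = 2: D(2) = 2(2 + 13/6) = 25/3; numerator = -3(-18/19) = 54/19; a_2 = (54/19)/(25/3) = 162/475
  n = 3: D(3) = 3(3 + 13/6) = 31/2; numerator = -3(162/475) = -486/475; a_3 = (-486/475)/(31/2) = -972/14725
  n = 4: D(4) = 4(4 + 13/6) = 74/3; numerator = -3(-972/14725) = 2916/14725; a_4 = (2916/14725)/(74/3) = 4374/544825

r = 3/2; a_0 = 1; a_1 = -18/19; a_2 = 162/475; a_3 = -972/14725; a_4 = 4374/544825


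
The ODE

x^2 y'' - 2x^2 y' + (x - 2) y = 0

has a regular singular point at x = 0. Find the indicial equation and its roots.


Divide by x^2 to reach normal form y'' + P_1(x) y' + P_2(x) y = 0 with P_1(x) = -2 and P_2(x) = 1/x - 2/x^2.
x = 0 is a singular point because the y-coefficient 1/x - 2/x^2 has a pole at x = 0.
It is a regular singular point because x P_1(x) = p(x) = -2x and x^2 P_2(x) = q(x) = x - 2 are polynomials, hence analytic at x = 0.
p(0) = 0,  q(0) = -2.
Indicial equation: r(r-1) + p(0) r + q(0) = 0, i.e. r^2 + (p(0) - 1) r + q(0) = 0, i.e. r^2 - 1 r - 2 = 0.
Discriminant: (-1)^2 - 4(-2) = 9, so r = (1 ± 3)/2.
Solving: r_1 = 2, r_2 = -1.

indicial: r^2 - 1 r - 2 = 0; roots r_1 = 2, r_2 = -1


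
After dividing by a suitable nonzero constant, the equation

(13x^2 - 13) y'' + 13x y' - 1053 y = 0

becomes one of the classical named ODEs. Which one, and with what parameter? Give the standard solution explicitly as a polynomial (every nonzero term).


All three coefficients share the factor -13; dividing through by -13 gives  (1 - x^2) y'' - x y' + 81 y = 0.
This matches the Chebyshev equation (1 - x^2) y'' - x y' + n^2 y = 0 (note the -x y' term, not -2x y') with n^2 = 81, so n = 9; the polynomial solution is T_9(x).
With y = sum_k a_k x^k, matching x^k gives (k+2)(k+1) a_{k+2} = (k^2 - n^2) a_k = (k - 9)(k + 9) a_k. The right side vanishes at k = 9, so the series with the parity of 9 terminates at degree 9.
Standard normalization: leading coefficient of T_n is 2^(n-1), so a_9 = 2^8 = 256. Work downward with a_k = (k+1)(k+2) a_{k+2} / ((k - 9)(k + 9)):
  a_7 = (8)(9)(256) / ((7 - 9)(7 + 9)) = 18432/(-32) = -576
  a_5 = (6)(7)(-576) / ((5 - 9)(5 + 9)) = -24192/(-56) = 432
  a_3 = (4)(5)(432) / ((3 - 9)(3 + 9)) = 8640/(-72) = -120
  a_1 = (2)(3)(-120) / ((1 - 9)(1 + 9)) = -720/(-80) = 9
Hence T_9(x) = 256 x^9 - 576 x^7 + 432 x^5 - 120 x^3 + 9 x.

T_9(x); series = 256 x^9 - 576 x^7 + 432 x^5 - 120 x^3 + 9 x


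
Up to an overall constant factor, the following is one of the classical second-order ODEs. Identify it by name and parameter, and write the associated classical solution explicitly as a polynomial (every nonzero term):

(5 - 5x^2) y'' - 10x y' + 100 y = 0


All three coefficients share the factor 5; dividing through by 5 gives  (1 - x^2) y'' - 2x y' + 20 y = 0.
This matches the Legendre equation (1 - x^2) y'' - 2x y' + n(n+1) y = 0 (note the -2x y' term) with n(n+1) = 20, so n = 4; the polynomial solution is P_4(x).
With y = sum_k a_k x^k, matching x^k gives (k+2)(k+1) a_{k+2} = [k(k+1) - n(n+1)] a_k = (k - 4)(k + 5) a_k. The right side vanishes at k = 4, so the series with the parity of 4 terminates at degree 4.
Standard normalization (P_n(1) = 1): leading coefficient (2n)!/(2^n (n!)^2) = 40320/(16*576) = 35/8, so a_4 = 35/8. Work downward with a_k = (k+1)(k+2) a_{k+2} / ((k - 4)(k + 5)):
  a_2 = (3)(4)(35/8) / ((2 - 4)(2 + 5)) = (105/2)/(-14) = -15/4
  a_0 = (1)(2)(-15/4) / ((0 - 4)(0 + 5)) = (-15/2)/(-20) = 3/8
Hence P_4(x) = 35 x^4/8 - 15 x^2/4 + 3/8.

P_4(x); series = 35 x^4/8 - 15 x^2/4 + 3/8


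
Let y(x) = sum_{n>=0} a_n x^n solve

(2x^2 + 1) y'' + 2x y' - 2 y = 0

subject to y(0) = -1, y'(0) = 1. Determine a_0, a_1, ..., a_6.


Ansatz: y(x) = sum_{n>=0} a_n x^n, so y'(x) = sum_{n>=1} n a_n x^(n-1) and y''(x) = sum_{n>=2} n(n-1) a_n x^(n-2).
Substitute into P(x) y'' + Q(x) y' + R(x) y = 0 with P(x) = 2x^2 + 1, Q(x) = 2x, R(x) = -2, and match powers of x.
Initial conditions: a_0 = -1, a_1 = 1.
Setting the coefficient of each power of x to zero and solving order by order (substituting the coefficients already found):
  x^0: 2 a_2 - 2 a_0 = 0  ->  2 a_2 = 2 a_0 = -2  ->  a_2 = -1
  x^1: 6 a_3 = 0  ->  a_3 = 0
  x^2: 12 a_4 + 6 a_2 = 0  ->  12 a_4 = -6 a_2 = 6  ->  a_4 = 1/2
  x^3: 20 a_5 + 16 a_3 = 0  ->  20 a_5 = -16 a_3 = 0  ->  a_5 = 0
  x^4: 30 a_6 + 30 a_4 = 0  ->  30 a_6 = -30 a_4 = -15  ->  a_6 = -1/2
Truncated series: y(x) = -1 + x - x^2 + (1/2) x^4 - (1/2) x^6 + O(x^7).

a_0 = -1; a_1 = 1; a_2 = -1; a_3 = 0; a_4 = 1/2; a_5 = 0; a_6 = -1/2


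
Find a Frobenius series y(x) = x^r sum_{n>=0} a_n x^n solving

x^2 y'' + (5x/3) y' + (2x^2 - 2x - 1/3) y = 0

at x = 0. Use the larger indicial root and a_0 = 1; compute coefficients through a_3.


Write in Frobenius form y'' + (p(x)/x) y' + (q(x)/x^2) y = 0:
  p(x) = 5/3,  q(x) = 2x^2 - 2x - 1/3.
Indicial equation: r(r-1) + (5/3) r + (-1/3) = 0 -> roots r_1 = 1/3, r_2 = -1.
Take r = r_1 = 1/3. Let y(x) = x^r sum_{n>=0} a_n x^n with a_0 = 1.
Substitute y = x^r sum a_n x^n and match x^{r+n}. The recurrence is
  D(n) a_n - 2 a_{n-1} + 2 a_{n-2} = 0,  where D(n) = (r+n)(r+n-1) + (5/3)(r+n) + (-1/3).
  a_n = [2 a_{n-1} - 2 a_{n-2}] / D(n).
Since the indicial polynomial factors as (r - r_1)(r - r_2), D(n) = (r_1 + n - r_1)(r_1 + n - r_2) = n(n + 4/3).
Evaluating step by step (a_0 = 1):
  n = 1: D(1) = 1(1 + 4/3) = 7/3; numerator = 2(1) = 2; a_1 = (2)/(7/3) = 6/7
  n = 2: D(2) = 2(2 + 4/3) = 20/3; numerator = 2(6/7) - 2(1) = -2/7; a_2 = (-2/7)/(20/3) = -3/70
  n = 3: D(3) = 3(3 + 4/3) = 13; numerator = 2(-3/70) - 2(6/7) = -9/5; a_3 = (-9/5)/(13) = -9/65

r = 1/3; a_0 = 1; a_1 = 6/7; a_2 = -3/70; a_3 = -9/65


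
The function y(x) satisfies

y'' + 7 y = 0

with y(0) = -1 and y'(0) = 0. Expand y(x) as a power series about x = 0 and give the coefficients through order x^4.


Ansatz: y(x) = sum_{n>=0} a_n x^n, so y'(x) = sum_{n>=1} n a_n x^(n-1) and y''(x) = sum_{n>=2} n(n-1) a_n x^(n-2).
Substitute into P(x) y'' + Q(x) y' + R(x) y = 0 with P(x) = 1, Q(x) = 0, R(x) = 7, and match powers of x.
Initial conditions: a_0 = -1, a_1 = 0.
Setting the coefficient of each power of x to zero and solving order by order (substituting the coefficients already found):
  x^0: 2 a_2 + 7 a_0 = 0  ->  2 a_2 = -7 a_0 = 7  ->  a_2 = 7/2
  x^1: 6 a_3 + 7 a_1 = 0  ->  6 a_3 = -7 a_1 = 0  ->  a_3 = 0
  x^2: 12 a_4 + 7 a_2 = 0  ->  12 a_4 = -7 a_2 = -49/2  ->  a_4 = -49/24
Truncated series: y(x) = -1 + (7/2) x^2 - (49/24) x^4 + O(x^5).

a_0 = -1; a_1 = 0; a_2 = 7/2; a_3 = 0; a_4 = -49/24


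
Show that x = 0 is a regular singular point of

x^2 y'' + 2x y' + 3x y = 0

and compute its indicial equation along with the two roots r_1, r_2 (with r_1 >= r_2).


Divide by x^2 to reach normal form y'' + P_1(x) y' + P_2(x) y = 0 with P_1(x) = 2/x and P_2(x) = 3/x.
x = 0 is a singular point because the y'-coefficient 2/x has a pole at x = 0 and the y-coefficient 3/x has a pole at x = 0.
It is a regular singular point because x P_1(x) = p(x) = 2 and x^2 P_2(x) = q(x) = 3x are polynomials, hence analytic at x = 0.
p(0) = 2,  q(0) = 0.
Indicial equation: r(r-1) + p(0) r + q(0) = 0, i.e. r^2 + (p(0) - 1) r + q(0) = 0, i.e. r^2 + 1 r = 0.
Discriminant: (1)^2 - 4(0) = 1, so r = (-1 ± 1)/2.
Solving: r_1 = 0, r_2 = -1.

indicial: r^2 + 1 r = 0; roots r_1 = 0, r_2 = -1


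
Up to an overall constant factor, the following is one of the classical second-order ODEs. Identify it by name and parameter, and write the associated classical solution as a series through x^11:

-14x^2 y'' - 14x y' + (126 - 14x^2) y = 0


All three coefficients share the factor -14; dividing through by -14 gives  x^2 y'' + x y' + (x^2 - 9) y = 0.
This matches the Bessel equation x^2 y'' + x y' + (x^2 - nu^2) y = 0 with nu^2 = 9, so nu = 3; the solution bounded at x = 0 is J_3(x).
Frobenius at x = 0: indicial roots ±nu; for r = nu the recurrence k(k + 2nu) c_k = -c_{k-2} gives the standard series J_nu(x) = sum_{k>=0} (-1)^k / (k! (k+nu)!) (x/2)^(2k+nu). Evaluate the first 5 terms:
  k = 0: (-1)^0 / (0! * 3! * 2^3) x^3 = 1/(1*6*8) x^3 = (1/48) x^3
  k = 1: (-1)^1 / (1! * 4! * 2^5) x^5 = -1/(1*24*32) x^5 = (-1/768) x^5
  k = 2: (-1)^2 / (2! * 5! * 2^7) x^7 = 1/(2*120*128) x^7 = (1/30720) x^7
  k = 3: (-1)^3 / (3! * 6! * 2^9) x^9 = -1/(6*720*512) x^9 = (-1/2211840) x^9
  k = 4: (-1)^4 / (4! * 7! * 2^11) x^11 = 1/(24*5040*2048) x^11 = (1/247726080) x^11
Hence J_3(x) = x^11/247726080 - x^9/2211840 + x^7/30720 - x^5/768 + x^3/48 + ....

J_3(x); series = x^11/247726080 - x^9/2211840 + x^7/30720 - x^5/768 + x^3/48


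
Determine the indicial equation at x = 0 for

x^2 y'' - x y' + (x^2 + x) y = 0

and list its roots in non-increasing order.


Divide by x^2 to reach normal form y'' + P_1(x) y' + P_2(x) y = 0 with P_1(x) = -1/x and P_2(x) = 1 + 1/x.
x = 0 is a singular point because the y'-coefficient -1/x has a pole at x = 0 and the y-coefficient 1 + 1/x has a pole at x = 0.
It is a regular singular point because x P_1(x) = p(x) = -1 and x^2 P_2(x) = q(x) = x^2 + x are polynomials, hence analytic at x = 0.
p(0) = -1,  q(0) = 0.
Indicial equation: r(r-1) + p(0) r + q(0) = 0, i.e. r^2 + (p(0) - 1) r + q(0) = 0, i.e. r^2 - 2 r = 0.
Discriminant: (-2)^2 - 4(0) = 4, so r = (2 ± 2)/2.
Solving: r_1 = 2, r_2 = 0.

indicial: r^2 - 2 r = 0; roots r_1 = 2, r_2 = 0


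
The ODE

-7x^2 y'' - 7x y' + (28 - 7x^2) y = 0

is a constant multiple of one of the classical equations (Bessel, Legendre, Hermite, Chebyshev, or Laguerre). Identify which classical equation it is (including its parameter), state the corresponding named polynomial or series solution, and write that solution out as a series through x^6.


All three coefficients share the factor -7; dividing through by -7 gives  x^2 y'' + x y' + (x^2 - 4) y = 0.
This matches the Bessel equation x^2 y'' + x y' + (x^2 - nu^2) y = 0 with nu^2 = 4, so nu = 2; the solution bounded at x = 0 is J_2(x).
Frobenius at x = 0: indicial roots ±nu; for r = nu the recurrence k(k + 2nu) c_k = -c_{k-2} gives the standard series J_nu(x) = sum_{k>=0} (-1)^k / (k! (k+nu)!) (x/2)^(2k+nu). Evaluate the first 3 terms:
  k = 0: (-1)^0 / (0! * 2! * 2^2) x^2 = 1/(1*2*4) x^2 = (1/8) x^2
  k = 1: (-1)^1 / (1! * 3! * 2^4) x^4 = -1/(1*6*16) x^4 = (-1/96) x^4
  k = 2: (-1)^2 / (2! * 4! * 2^6) x^6 = 1/(2*24*64) x^6 = (1/3072) x^6
Hence J_2(x) = x^6/3072 - x^4/96 + x^2/8 + ....

J_2(x); series = x^6/3072 - x^4/96 + x^2/8


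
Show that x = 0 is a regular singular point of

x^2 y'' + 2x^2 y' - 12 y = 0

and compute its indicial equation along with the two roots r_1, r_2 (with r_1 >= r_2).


Divide by x^2 to reach normal form y'' + P_1(x) y' + P_2(x) y = 0 with P_1(x) = 2 and P_2(x) = -12/x^2.
x = 0 is a singular point because the y-coefficient -12/x^2 has a pole at x = 0.
It is a regular singular point because x P_1(x) = p(x) = 2x and x^2 P_2(x) = q(x) = -12 are polynomials, hence analytic at x = 0.
p(0) = 0,  q(0) = -12.
Indicial equation: r(r-1) + p(0) r + q(0) = 0, i.e. r^2 + (p(0) - 1) r + q(0) = 0, i.e. r^2 - 1 r - 12 = 0.
Discriminant: (-1)^2 - 4(-12) = 49, so r = (1 ± 7)/2.
Solving: r_1 = 4, r_2 = -3.

indicial: r^2 - 1 r - 12 = 0; roots r_1 = 4, r_2 = -3


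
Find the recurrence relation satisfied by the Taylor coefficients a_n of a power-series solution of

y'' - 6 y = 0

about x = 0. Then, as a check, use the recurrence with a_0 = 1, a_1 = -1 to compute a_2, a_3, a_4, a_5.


Substitute y = sum_n a_n x^n into y'' + (const) y = 0.
y''(x) = sum_{n>=0} (n+2)(n+1) a_{n+2} x^n.
The ODE becomes sum_n [(n+2)(n+1) a_{n+2} - 6 a_n] x^n = 0.
Setting each coefficient to zero gives the recurrence:
  (n+2)(n+1) a_{n+2} - 6 a_n = 0,
  a_{n+2} = 6 / ((n+1)(n+2)) a_n.

Check with a_0 = 1, a_1 = -1 (apply the recurrence for n = 0, 1, 2, 3): a_0 = 1, a_1 = -1, a_2 = 3, a_3 = -1, a_4 = 3/2, a_5 = -3/10.

a_{n+2} = 6/((n+1)(n+2)) * a_n; check: a_0 = 1, a_1 = -1, a_2 = 3, a_3 = -1, a_4 = 3/2, a_5 = -3/10


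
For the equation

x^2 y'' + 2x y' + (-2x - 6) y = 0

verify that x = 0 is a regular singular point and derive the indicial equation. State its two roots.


Divide by x^2 to reach normal form y'' + P_1(x) y' + P_2(x) y = 0 with P_1(x) = 2/x and P_2(x) = -2/x - 6/x^2.
x = 0 is a singular point because the y'-coefficient 2/x has a pole at x = 0 and the y-coefficient -2/x - 6/x^2 has a pole at x = 0.
It is a regular singular point because x P_1(x) = p(x) = 2 and x^2 P_2(x) = q(x) = -2x - 6 are polynomials, hence analytic at x = 0.
p(0) = 2,  q(0) = -6.
Indicial equation: r(r-1) + p(0) r + q(0) = 0, i.e. r^2 + (p(0) - 1) r + q(0) = 0, i.e. r^2 + 1 r - 6 = 0.
Discriminant: (1)^2 - 4(-6) = 25, so r = (-1 ± 5)/2.
Solving: r_1 = 2, r_2 = -3.

indicial: r^2 + 1 r - 6 = 0; roots r_1 = 2, r_2 = -3


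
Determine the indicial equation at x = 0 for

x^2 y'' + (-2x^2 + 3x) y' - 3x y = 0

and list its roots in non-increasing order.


Divide by x^2 to reach normal form y'' + P_1(x) y' + P_2(x) y = 0 with P_1(x) = -2 + 3/x and P_2(x) = -3/x.
x = 0 is a singular point because the y'-coefficient -2 + 3/x has a pole at x = 0 and the y-coefficient -3/x has a pole at x = 0.
It is a regular singular point because x P_1(x) = p(x) = 3 - 2x and x^2 P_2(x) = q(x) = -3x are polynomials, hence analytic at x = 0.
p(0) = 3,  q(0) = 0.
Indicial equation: r(r-1) + p(0) r + q(0) = 0, i.e. r^2 + (p(0) - 1) r + q(0) = 0, i.e. r^2 + 2 r = 0.
Discriminant: (2)^2 - 4(0) = 4, so r = (-2 ± 2)/2.
Solving: r_1 = 0, r_2 = -2.

indicial: r^2 + 2 r = 0; roots r_1 = 0, r_2 = -2


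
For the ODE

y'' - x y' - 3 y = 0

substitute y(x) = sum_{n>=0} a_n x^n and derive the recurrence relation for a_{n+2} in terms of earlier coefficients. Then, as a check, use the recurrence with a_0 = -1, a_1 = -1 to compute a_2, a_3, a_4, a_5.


Substitute y = sum_n a_n x^n.
y''(x) has coefficient (n+2)(n+1) a_{n+2} at x^n;
-x y'(x) has coefficient -n a_n at x^n (shift);
-3 y(x) has coefficient -3 a_n at x^n.
Matching x^n: (n+2)(n+1) a_{n+2} + (-n - 3) a_n = 0.
Thus a_{n+2} = (n + 3) / ((n+1)(n+2)) * a_n.

Check with a_0 = -1, a_1 = -1 (apply the recurrence for n = 0, 1, 2, 3): a_0 = -1, a_1 = -1, a_2 = -3/2, a_3 = -2/3, a_4 = -5/8, a_5 = -1/5.

a_(n+2) = (n + 3) / ((n+1)(n+2)) * a_n; check: a_0 = -1, a_1 = -1, a_2 = -3/2, a_3 = -2/3, a_4 = -5/8, a_5 = -1/5


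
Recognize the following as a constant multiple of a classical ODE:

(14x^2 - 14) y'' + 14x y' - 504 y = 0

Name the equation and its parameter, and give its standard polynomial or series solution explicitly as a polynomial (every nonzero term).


All three coefficients share the factor -14; dividing through by -14 gives  (1 - x^2) y'' - x y' + 36 y = 0.
This matches the Chebyshev equation (1 - x^2) y'' - x y' + n^2 y = 0 (note the -x y' term, not -2x y') with n^2 = 36, so n = 6; the polynomial solution is T_6(x).
With y = sum_k a_k x^k, matching x^k gives (k+2)(k+1) a_{k+2} = (k^2 - n^2) a_k = (k - 6)(k + 6) a_k. The right side vanishes at k = 6, so the series with the parity of 6 terminates at degree 6.
Standard normalization: leading coefficient of T_n is 2^(n-1), so a_6 = 2^5 = 32. Work downward with a_k = (k+1)(k+2) a_{k+2} / ((k - 6)(k + 6)):
  a_4 = (5)(6)(32) / ((4 - 6)(4 + 6)) = 960/(-20) = -48
  a_2 = (3)(4)(-48) / ((2 - 6)(2 + 6)) = -576/(-32) = 18
  a_0 = (1)(2)(18) / ((0 - 6)(0 + 6)) = 36/(-36) = -1
Hence T_6(x) = 32 x^6 - 48 x^4 + 18 x^2 - 1.

T_6(x); series = 32 x^6 - 48 x^4 + 18 x^2 - 1


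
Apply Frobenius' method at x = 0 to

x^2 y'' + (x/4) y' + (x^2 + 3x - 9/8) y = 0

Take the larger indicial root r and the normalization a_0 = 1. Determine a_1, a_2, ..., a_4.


Write in Frobenius form y'' + (p(x)/x) y' + (q(x)/x^2) y = 0:
  p(x) = 1/4,  q(x) = x^2 + 3x - 9/8.
Indicial equation: r(r-1) + (1/4) r + (-9/8) = 0 -> roots r_1 = 3/2, r_2 = -3/4.
Take r = r_1 = 3/2. Let y(x) = x^r sum_{n>=0} a_n x^n with a_0 = 1.
Substitute y = x^r sum a_n x^n and match x^{r+n}. The recurrence is
  D(n) a_n + 3 a_{n-1} + 1 a_{n-2} = 0,  where D(n) = (r+n)(r+n-1) + (1/4)(r+n) + (-9/8).
  a_n = [-3 a_{n-1} - 1 a_{n-2}] / D(n).
Since the indicial polynomial factors as (r - r_1)(r - r_2), D(n) = (r_1 + n - r_1)(r_1 + n - r_2) = n(n + 9/4).
Evaluating step by step (a_0 = 1):
  n = 1: D(1) = 1(1 + 9/4) = 13/4; numerator = -3(1) = -3; a_1 = (-3)/(13/4) = -12/13
  n = 2: D(2) = 2(2 + 9/4) = 17/2; numerator = -3(-12/13) - 1(1) = 23/13; a_2 = (23/13)/(17/2) = 46/221
  n = 3: D(3) = 3(3 + 9/4) = 63/4; numerator = -3(46/221) - 1(-12/13) = 66/221; a_3 = (66/221)/(63/4) = 88/4641
  n = 4: D(4) = 4(4 + 9/4) = 25; numerator = -3(88/4641) - 1(46/221) = -410/1547; a_4 = (-410/1547)/(25) = -82/7735

r = 3/2; a_0 = 1; a_1 = -12/13; a_2 = 46/221; a_3 = 88/4641; a_4 = -82/7735


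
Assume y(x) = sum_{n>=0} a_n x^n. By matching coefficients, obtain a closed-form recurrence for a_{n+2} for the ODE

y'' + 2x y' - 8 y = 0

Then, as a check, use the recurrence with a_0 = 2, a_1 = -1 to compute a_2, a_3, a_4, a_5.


Substitute y = sum_n a_n x^n.
y''(x) has coefficient (n+2)(n+1) a_{n+2} at x^n;
2 x y'(x) has coefficient 2 n a_n at x^n (shift);
-8 y(x) has coefficient -8 a_n at x^n.
Matching x^n: (n+2)(n+1) a_{n+2} + (2n - 8) a_n = 0.
Thus a_{n+2} = (-2n + 8) / ((n+1)(n+2)) * a_n.

Check with a_0 = 2, a_1 = -1 (apply the recurrence for n = 0, 1, 2, 3): a_0 = 2, a_1 = -1, a_2 = 8, a_3 = -1, a_4 = 8/3, a_5 = -1/10.

a_(n+2) = (-2n + 8) / ((n+1)(n+2)) * a_n; check: a_0 = 2, a_1 = -1, a_2 = 8, a_3 = -1, a_4 = 8/3, a_5 = -1/10


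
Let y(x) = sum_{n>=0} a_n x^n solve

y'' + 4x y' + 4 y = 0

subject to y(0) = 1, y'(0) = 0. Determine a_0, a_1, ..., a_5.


Ansatz: y(x) = sum_{n>=0} a_n x^n, so y'(x) = sum_{n>=1} n a_n x^(n-1) and y''(x) = sum_{n>=2} n(n-1) a_n x^(n-2).
Substitute into P(x) y'' + Q(x) y' + R(x) y = 0 with P(x) = 1, Q(x) = 4x, R(x) = 4, and match powers of x.
Initial conditions: a_0 = 1, a_1 = 0.
Setting the coefficient of each power of x to zero and solving order by order (substituting the coefficients already found):
  x^0: 2 a_2 + 4 a_0 = 0  ->  2 a_2 = -4 a_0 = -4  ->  a_2 = -2
  x^1: 6 a_3 + 8 a_1 = 0  ->  6 a_3 = -8 a_1 = 0  ->  a_3 = 0
  x^2: 12 a_4 + 12 a_2 = 0  ->  12 a_4 = -12 a_2 = 24  ->  a_4 = 2
  x^3: 20 a_5 + 16 a_3 = 0  ->  20 a_5 = -16 a_3 = 0  ->  a_5 = 0
Truncated series: y(x) = 1 - 2 x^2 + 2 x^4 + O(x^6).

a_0 = 1; a_1 = 0; a_2 = -2; a_3 = 0; a_4 = 2; a_5 = 0


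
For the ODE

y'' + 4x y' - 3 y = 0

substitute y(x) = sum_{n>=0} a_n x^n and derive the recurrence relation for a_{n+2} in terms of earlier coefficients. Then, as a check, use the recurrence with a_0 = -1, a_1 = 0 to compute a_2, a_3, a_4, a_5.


Substitute y = sum_n a_n x^n.
y''(x) has coefficient (n+2)(n+1) a_{n+2} at x^n;
4 x y'(x) has coefficient 4 n a_n at x^n (shift);
-3 y(x) has coefficient -3 a_n at x^n.
Matching x^n: (n+2)(n+1) a_{n+2} + (4n - 3) a_n = 0.
Thus a_{n+2} = (-4n + 3) / ((n+1)(n+2)) * a_n.

Check with a_0 = -1, a_1 = 0 (apply the recurrence for n = 0, 1, 2, 3): a_0 = -1, a_1 = 0, a_2 = -3/2, a_3 = 0, a_4 = 5/8, a_5 = 0.

a_(n+2) = (-4n + 3) / ((n+1)(n+2)) * a_n; check: a_0 = -1, a_1 = 0, a_2 = -3/2, a_3 = 0, a_4 = 5/8, a_5 = 0


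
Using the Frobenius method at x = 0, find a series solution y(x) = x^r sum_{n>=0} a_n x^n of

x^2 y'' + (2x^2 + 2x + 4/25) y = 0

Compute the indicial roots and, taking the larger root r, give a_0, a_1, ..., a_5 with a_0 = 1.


Write in Frobenius form y'' + (p(x)/x) y' + (q(x)/x^2) y = 0:
  p(x) = 0,  q(x) = 2x^2 + 2x + 4/25.
Indicial equation: r(r-1) + (0) r + (4/25) = 0 -> roots r_1 = 4/5, r_2 = 1/5.
Take r = r_1 = 4/5. Let y(x) = x^r sum_{n>=0} a_n x^n with a_0 = 1.
Substitute y = x^r sum a_n x^n and match x^{r+n}. The recurrence is
  D(n) a_n + 2 a_{n-1} + 2 a_{n-2} = 0,  where D(n) = (r+n)(r+n-1) + (0)(r+n) + (4/25).
  a_n = [-2 a_{n-1} - 2 a_{n-2}] / D(n).
Since the indicial polynomial factors as (r - r_1)(r - r_2), D(n) = (r_1 + n - r_1)(r_1 + n - r_2) = n(n + 3/5).
Evaluating step by step (a_0 = 1):
  n = 1: D(1) = 1(1 + 3/5) = 8/5; numerator = -2(1) = -2; a_1 = (-2)/(8/5) = -5/4
  n = 2: D(2) = 2(2 + 3/5) = 26/5; numerator = -2(-5/4) - 2(1) = 1/2; a_2 = (1/2)/(26/5) = 5/52
  n = 3: D(3) = 3(3 + 3/5) = 54/5; numerator = -2(5/52) - 2(-5/4) = 30/13; a_3 = (30/13)/(54/5) = 25/117
  n = 4: D(4) = 4(4 + 3/5) = 92/5; numerator = -2(25/117) - 2(5/52) = -145/234; a_4 = (-145/234)/(92/5) = -725/21528
  n = 5: D(5) = 5(5 + 3/5) = 28; numerator = -2(-725/21528) - 2(25/117) = -3875/10764; a_5 = (-3875/10764)/(28) = -3875/301392

r = 4/5; a_0 = 1; a_1 = -5/4; a_2 = 5/52; a_3 = 25/117; a_4 = -725/21528; a_5 = -3875/301392


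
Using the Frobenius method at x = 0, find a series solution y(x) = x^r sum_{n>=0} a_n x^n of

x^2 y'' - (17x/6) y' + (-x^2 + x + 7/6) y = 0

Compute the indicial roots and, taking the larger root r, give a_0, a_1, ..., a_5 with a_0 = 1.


Write in Frobenius form y'' + (p(x)/x) y' + (q(x)/x^2) y = 0:
  p(x) = -17/6,  q(x) = -x^2 + x + 7/6.
Indicial equation: r(r-1) + (-17/6) r + (7/6) = 0 -> roots r_1 = 7/2, r_2 = 1/3.
Take r = r_1 = 7/2. Let y(x) = x^r sum_{n>=0} a_n x^n with a_0 = 1.
Substitute y = x^r sum a_n x^n and match x^{r+n}. The recurrence is
  D(n) a_n + 1 a_{n-1} - 1 a_{n-2} = 0,  where D(n) = (r+n)(r+n-1) + (-17/6)(r+n) + (7/6).
  a_n = [-1 a_{n-1} + 1 a_{n-2}] / D(n).
Since the indicial polynomial factors as (r - r_1)(r - r_2), D(n) = (r_1 + n - r_1)(r_1 + n - r_2) = n(n + 19/6).
Evaluating step by step (a_0 = 1):
  n = 1: D(1) = 1(1 + 19/6) = 25/6; numerator = -1(1) = -1; a_1 = (-1)/(25/6) = -6/25
  n = 2: D(2) = 2(2 + 19/6) = 31/3; numerator = -1(-6/25) + 1(1) = 31/25; a_2 = (31/25)/(31/3) = 3/25
  n = 3: D(3) = 3(3 + 19/6) = 37/2; numerator = -1(3/25) + 1(-6/25) = -9/25; a_3 = (-9/25)/(37/2) = -18/925
  n = 4: D(4) = 4(4 + 19/6) = 86/3; numerator = -1(-18/925) + 1(3/25) = 129/925; a_4 = (129/925)/(86/3) = 9/1850
  n = 5: D(5) = 5(5 + 19/6) = 245/6; numerator = -1(9/1850) + 1(-18/925) = -9/370; a_5 = (-9/370)/(245/6) = -27/45325

r = 7/2; a_0 = 1; a_1 = -6/25; a_2 = 3/25; a_3 = -18/925; a_4 = 9/1850; a_5 = -27/45325


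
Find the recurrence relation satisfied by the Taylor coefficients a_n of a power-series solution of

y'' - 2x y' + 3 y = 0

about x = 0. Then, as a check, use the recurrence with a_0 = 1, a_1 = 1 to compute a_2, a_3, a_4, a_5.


Substitute y = sum_n a_n x^n.
y''(x) has coefficient (n+2)(n+1) a_{n+2} at x^n;
-2 x y'(x) has coefficient -2 n a_n at x^n (shift);
3 y(x) has coefficient 3 a_n at x^n.
Matching x^n: (n+2)(n+1) a_{n+2} + (-2n + 3) a_n = 0.
Thus a_{n+2} = (2n - 3) / ((n+1)(n+2)) * a_n.

Check with a_0 = 1, a_1 = 1 (apply the recurrence for n = 0, 1, 2, 3): a_0 = 1, a_1 = 1, a_2 = -3/2, a_3 = -1/6, a_4 = -1/8, a_5 = -1/40.

a_(n+2) = (2n - 3) / ((n+1)(n+2)) * a_n; check: a_0 = 1, a_1 = 1, a_2 = -3/2, a_3 = -1/6, a_4 = -1/8, a_5 = -1/40


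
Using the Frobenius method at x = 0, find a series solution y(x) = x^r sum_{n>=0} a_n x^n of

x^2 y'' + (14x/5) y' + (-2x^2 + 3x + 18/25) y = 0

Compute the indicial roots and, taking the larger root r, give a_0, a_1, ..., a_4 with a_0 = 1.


Write in Frobenius form y'' + (p(x)/x) y' + (q(x)/x^2) y = 0:
  p(x) = 14/5,  q(x) = -2x^2 + 3x + 18/25.
Indicial equation: r(r-1) + (14/5) r + (18/25) = 0 -> roots r_1 = -3/5, r_2 = -6/5.
Take r = r_1 = -3/5. Let y(x) = x^r sum_{n>=0} a_n x^n with a_0 = 1.
Substitute y = x^r sum a_n x^n and match x^{r+n}. The recurrence is
  D(n) a_n + 3 a_{n-1} - 2 a_{n-2} = 0,  where D(n) = (r+n)(r+n-1) + (14/5)(r+n) + (18/25).
  a_n = [-3 a_{n-1} + 2 a_{n-2}] / D(n).
Since the indicial polynomial factors as (r - r_1)(r - r_2), D(n) = (r_1 + n - r_1)(r_1 + n - r_2) = n(n + 3/5).
Evaluating step by step (a_0 = 1):
  n = 1: D(1) = 1(1 + 3/5) = 8/5; numerator = -3(1) = -3; a_1 = (-3)/(8/5) = -15/8
  n = 2: D(2) = 2(2 + 3/5) = 26/5; numerator = -3(-15/8) + 2(1) = 61/8; a_2 = (61/8)/(26/5) = 305/208
  n = 3: D(3) = 3(3 + 3/5) = 54/5; numerator = -3(305/208) + 2(-15/8) = -1695/208; a_3 = (-1695/208)/(54/5) = -2825/3744
  n = 4: D(4) = 4(4 + 3/5) = 92/5; numerator = -3(-2825/3744) + 2(305/208) = 6485/1248; a_4 = (6485/1248)/(92/5) = 32425/114816

r = -3/5; a_0 = 1; a_1 = -15/8; a_2 = 305/208; a_3 = -2825/3744; a_4 = 32425/114816


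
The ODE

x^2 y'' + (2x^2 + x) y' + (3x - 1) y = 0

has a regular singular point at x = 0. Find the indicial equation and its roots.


Divide by x^2 to reach normal form y'' + P_1(x) y' + P_2(x) y = 0 with P_1(x) = 2 + 1/x and P_2(x) = 3/x - 1/x^2.
x = 0 is a singular point because the y'-coefficient 2 + 1/x has a pole at x = 0 and the y-coefficient 3/x - 1/x^2 has a pole at x = 0.
It is a regular singular point because x P_1(x) = p(x) = 2x + 1 and x^2 P_2(x) = q(x) = 3x - 1 are polynomials, hence analytic at x = 0.
p(0) = 1,  q(0) = -1.
Indicial equation: r(r-1) + p(0) r + q(0) = 0, i.e. r^2 + (p(0) - 1) r + q(0) = 0, i.e. r^2 - 1 = 0.
Discriminant: (0)^2 - 4(-1) = 4, so r = (0 ± 2)/2.
Solving: r_1 = 1, r_2 = -1.

indicial: r^2 - 1 = 0; roots r_1 = 1, r_2 = -1


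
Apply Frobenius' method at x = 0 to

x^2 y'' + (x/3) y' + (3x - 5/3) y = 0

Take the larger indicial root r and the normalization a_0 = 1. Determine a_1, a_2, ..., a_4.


Write in Frobenius form y'' + (p(x)/x) y' + (q(x)/x^2) y = 0:
  p(x) = 1/3,  q(x) = 3x - 5/3.
Indicial equation: r(r-1) + (1/3) r + (-5/3) = 0 -> roots r_1 = 5/3, r_2 = -1.
Take r = r_1 = 5/3. Let y(x) = x^r sum_{n>=0} a_n x^n with a_0 = 1.
Substitute y = x^r sum a_n x^n and match x^{r+n}. The recurrence is
  D(n) a_n + 3 a_{n-1} = 0,  where D(n) = (r+n)(r+n-1) + (1/3)(r+n) + (-5/3).
  a_n = -3 / D(n) * a_{n-1}.
Since the indicial polynomial factors as (r - r_1)(r - r_2), D(n) = (r_1 + n - r_1)(r_1 + n - r_2) = n(n + 8/3).
Evaluating step by step (a_0 = 1):
  n = 1: D(1) = 1(1 + 8/3) = 11/3; numerator = -3(1) = -3; a_1 = (-3)/(11/3) = -9/11
  n = 2: D(2) = 2(2 + 8/3) = 28/3; numerator = -3(-9/11) = 27/11; a_2 = (27/11)/(28/3) = 81/308
  n = 3: D(3) = 3(3 + 8/3) = 17; numerator = -3(81/308) = -243/308; a_3 = (-243/308)/(17) = -243/5236
  n = 4: D(4) = 4(4 + 8/3) = 80/3; numerator = -3(-243/5236) = 729/5236; a_4 = (729/5236)/(80/3) = 2187/418880

r = 5/3; a_0 = 1; a_1 = -9/11; a_2 = 81/308; a_3 = -243/5236; a_4 = 2187/418880


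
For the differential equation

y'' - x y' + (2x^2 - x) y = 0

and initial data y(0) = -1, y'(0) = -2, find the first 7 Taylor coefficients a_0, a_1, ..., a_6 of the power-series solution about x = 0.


Ansatz: y(x) = sum_{n>=0} a_n x^n, so y'(x) = sum_{n>=1} n a_n x^(n-1) and y''(x) = sum_{n>=2} n(n-1) a_n x^(n-2).
Substitute into P(x) y'' + Q(x) y' + R(x) y = 0 with P(x) = 1, Q(x) = -x, R(x) = 2x^2 - x, and match powers of x.
Initial conditions: a_0 = -1, a_1 = -2.
Setting the coefficient of each power of x to zero and solving order by order (substituting the coefficients already found):
  x^0: 2 a_2 = 0  ->  a_2 = 0
  x^1: 6 a_3 - a_1 - a_0 = 0  ->  6 a_3 = a_1 + a_0 = -3  ->  a_3 = -1/2
  x^2: 12 a_4 - 2 a_2 - a_1 + 2 a_0 = 0  ->  12 a_4 = 2 a_2 + a_1 - 2 a_0 = 0  ->  a_4 = 0
  x^3: 20 a_5 - 3 a_3 - a_2 + 2 a_1 = 0  ->  20 a_5 = 3 a_3 + a_2 - 2 a_1 = 5/2  ->  a_5 = 1/8
  x^4: 30 a_6 - 4 a_4 - a_3 + 2 a_2 = 0  ->  30 a_6 = 4 a_4 + a_3 - 2 a_2 = -1/2  ->  a_6 = -1/60
Truncated series: y(x) = -1 - 2 x - (1/2) x^3 + (1/8) x^5 - (1/60) x^6 + O(x^7).

a_0 = -1; a_1 = -2; a_2 = 0; a_3 = -1/2; a_4 = 0; a_5 = 1/8; a_6 = -1/60


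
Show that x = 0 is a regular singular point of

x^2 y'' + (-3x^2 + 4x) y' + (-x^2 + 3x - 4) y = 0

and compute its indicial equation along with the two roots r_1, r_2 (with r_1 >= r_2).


Divide by x^2 to reach normal form y'' + P_1(x) y' + P_2(x) y = 0 with P_1(x) = -3 + 4/x and P_2(x) = -1 + 3/x - 4/x^2.
x = 0 is a singular point because the y'-coefficient -3 + 4/x has a pole at x = 0 and the y-coefficient -1 + 3/x - 4/x^2 has a pole at x = 0.
It is a regular singular point because x P_1(x) = p(x) = 4 - 3x and x^2 P_2(x) = q(x) = -x^2 + 3x - 4 are polynomials, hence analytic at x = 0.
p(0) = 4,  q(0) = -4.
Indicial equation: r(r-1) + p(0) r + q(0) = 0, i.e. r^2 + (p(0) - 1) r + q(0) = 0, i.e. r^2 + 3 r - 4 = 0.
Discriminant: (3)^2 - 4(-4) = 25, so r = (-3 ± 5)/2.
Solving: r_1 = 1, r_2 = -4.

indicial: r^2 + 3 r - 4 = 0; roots r_1 = 1, r_2 = -4


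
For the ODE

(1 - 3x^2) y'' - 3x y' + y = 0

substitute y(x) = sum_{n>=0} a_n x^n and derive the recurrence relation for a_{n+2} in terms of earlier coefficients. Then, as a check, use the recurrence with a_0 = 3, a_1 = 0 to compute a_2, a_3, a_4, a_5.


Substitute y = sum_n a_n x^n.
(1 - 3 x^2) y'' contributes (n+2)(n+1) a_{n+2} - 3 n(n-1) a_n at x^n.
-3 x y'(x) contributes -3 n a_n at x^n.
y(x) contributes 1 a_n at x^n.
Matching x^n: (n+2)(n+1) a_{n+2} + (-3 n(n-1) - 3 n + 1) a_n = 0.
Thus a_{n+2} = (3 n(n-1) + 3 n - 1) / ((n+1)(n+2)) * a_n.

Check with a_0 = 3, a_1 = 0 (apply the recurrence for n = 0, 1, 2, 3): a_0 = 3, a_1 = 0, a_2 = -3/2, a_3 = 0, a_4 = -11/8, a_5 = 0.

a_(n+2) = (3 n(n-1) + 3 n - 1) / ((n+1)(n+2)) * a_n; check: a_0 = 3, a_1 = 0, a_2 = -3/2, a_3 = 0, a_4 = -11/8, a_5 = 0


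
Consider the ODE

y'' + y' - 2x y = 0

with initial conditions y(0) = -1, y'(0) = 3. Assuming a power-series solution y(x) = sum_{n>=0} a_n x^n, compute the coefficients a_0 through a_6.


Ansatz: y(x) = sum_{n>=0} a_n x^n, so y'(x) = sum_{n>=1} n a_n x^(n-1) and y''(x) = sum_{n>=2} n(n-1) a_n x^(n-2).
Substitute into P(x) y'' + Q(x) y' + R(x) y = 0 with P(x) = 1, Q(x) = 1, R(x) = -2x, and match powers of x.
Initial conditions: a_0 = -1, a_1 = 3.
Setting the coefficient of each power of x to zero and solving order by order (substituting the coefficients already found):
  x^0: 2 a_2 + a_1 = 0  ->  2 a_2 = -a_1 = -3  ->  a_2 = -3/2
  x^1: 6 a_3 + 2 a_2 - 2 a_0 = 0  ->  6 a_3 = -2 a_2 + 2 a_0 = 1  ->  a_3 = 1/6
  x^2: 12 a_4 + 3 a_3 - 2 a_1 = 0  ->  12 a_4 = -3 a_3 + 2 a_1 = 11/2  ->  a_4 = 11/24
  x^3: 20 a_5 + 4 a_4 - 2 a_2 = 0  ->  20 a_5 = -4 a_4 + 2 a_2 = -29/6  ->  a_5 = -29/120
  x^4: 30 a_6 + 5 a_5 - 2 a_3 = 0  ->  30 a_6 = -5 a_5 + 2 a_3 = 37/24  ->  a_6 = 37/720
Truncated series: y(x) = -1 + 3 x - (3/2) x^2 + (1/6) x^3 + (11/24) x^4 - (29/120) x^5 + (37/720) x^6 + O(x^7).

a_0 = -1; a_1 = 3; a_2 = -3/2; a_3 = 1/6; a_4 = 11/24; a_5 = -29/120; a_6 = 37/720


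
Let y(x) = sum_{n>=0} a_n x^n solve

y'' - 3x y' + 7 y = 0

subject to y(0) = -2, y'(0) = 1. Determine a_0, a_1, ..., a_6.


Ansatz: y(x) = sum_{n>=0} a_n x^n, so y'(x) = sum_{n>=1} n a_n x^(n-1) and y''(x) = sum_{n>=2} n(n-1) a_n x^(n-2).
Substitute into P(x) y'' + Q(x) y' + R(x) y = 0 with P(x) = 1, Q(x) = -3x, R(x) = 7, and match powers of x.
Initial conditions: a_0 = -2, a_1 = 1.
Setting the coefficient of each power of x to zero and solving order by order (substituting the coefficients already found):
  x^0: 2 a_2 + 7 a_0 = 0  ->  2 a_2 = -7 a_0 = 14  ->  a_2 = 7
  x^1: 6 a_3 + 4 a_1 = 0  ->  6 a_3 = -4 a_1 = -4  ->  a_3 = -2/3
  x^2: 12 a_4 + a_2 = 0  ->  12 a_4 = -a_2 = -7  ->  a_4 = -7/12
  x^3: 20 a_5 - 2 a_3 = 0  ->  20 a_5 = 2 a_3 = -4/3  ->  a_5 = -1/15
  x^4: 30 a_6 - 5 a_4 = 0  ->  30 a_6 = 5 a_4 = -35/12  ->  a_6 = -7/72
Truncated series: y(x) = -2 + x + 7 x^2 - (2/3) x^3 - (7/12) x^4 - (1/15) x^5 - (7/72) x^6 + O(x^7).

a_0 = -2; a_1 = 1; a_2 = 7; a_3 = -2/3; a_4 = -7/12; a_5 = -1/15; a_6 = -7/72


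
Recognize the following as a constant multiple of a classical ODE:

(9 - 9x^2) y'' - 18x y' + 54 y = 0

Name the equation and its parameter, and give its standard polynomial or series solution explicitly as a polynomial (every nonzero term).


All three coefficients share the factor 9; dividing through by 9 gives  (1 - x^2) y'' - 2x y' + 6 y = 0.
This matches the Legendre equation (1 - x^2) y'' - 2x y' + n(n+1) y = 0 (note the -2x y' term) with n(n+1) = 6, so n = 2; the polynomial solution is P_2(x).
With y = sum_k a_k x^k, matching x^k gives (k+2)(k+1) a_{k+2} = [k(k+1) - n(n+1)] a_k = (k - 2)(k + 3) a_k. The right side vanishes at k = 2, so the series with the parity of 2 terminates at degree 2.
Standard normalization (P_n(1) = 1): leading coefficient (2n)!/(2^n (n!)^2) = 24/(4*4) = 3/2, so a_2 = 3/2. Work downward with a_k = (k+1)(k+2) a_{k+2} / ((k - 2)(k + 3)):
  a_0 = (1)(2)(3/2) / ((0 - 2)(0 + 3)) = 3/(-6) = -1/2
Hence P_2(x) = 3 x^2/2 - 1/2.

P_2(x); series = 3 x^2/2 - 1/2


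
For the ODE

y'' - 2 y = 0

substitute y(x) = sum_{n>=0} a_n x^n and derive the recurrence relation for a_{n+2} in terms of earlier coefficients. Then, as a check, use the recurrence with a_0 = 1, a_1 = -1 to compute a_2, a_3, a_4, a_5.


Substitute y = sum_n a_n x^n into y'' + (const) y = 0.
y''(x) = sum_{n>=0} (n+2)(n+1) a_{n+2} x^n.
The ODE becomes sum_n [(n+2)(n+1) a_{n+2} - 2 a_n] x^n = 0.
Setting each coefficient to zero gives the recurrence:
  (n+2)(n+1) a_{n+2} - 2 a_n = 0,
  a_{n+2} = 2 / ((n+1)(n+2)) a_n.

Check with a_0 = 1, a_1 = -1 (apply the recurrence for n = 0, 1, 2, 3): a_0 = 1, a_1 = -1, a_2 = 1, a_3 = -1/3, a_4 = 1/6, a_5 = -1/30.

a_{n+2} = 2/((n+1)(n+2)) * a_n; check: a_0 = 1, a_1 = -1, a_2 = 1, a_3 = -1/3, a_4 = 1/6, a_5 = -1/30


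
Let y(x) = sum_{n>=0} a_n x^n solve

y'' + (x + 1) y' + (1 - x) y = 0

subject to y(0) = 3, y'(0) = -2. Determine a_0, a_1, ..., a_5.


Ansatz: y(x) = sum_{n>=0} a_n x^n, so y'(x) = sum_{n>=1} n a_n x^(n-1) and y''(x) = sum_{n>=2} n(n-1) a_n x^(n-2).
Substitute into P(x) y'' + Q(x) y' + R(x) y = 0 with P(x) = 1, Q(x) = x + 1, R(x) = 1 - x, and match powers of x.
Initial conditions: a_0 = 3, a_1 = -2.
Setting the coefficient of each power of x to zero and solving order by order (substituting the coefficients already found):
  x^0: 2 a_2 + a_1 + a_0 = 0  ->  2 a_2 = -a_1 - a_0 = -1  ->  a_2 = -1/2
  x^1: 6 a_3 + 2 a_2 + 2 a_1 - a_0 = 0  ->  6 a_3 = -2 a_2 - 2 a_1 + a_0 = 8  ->  a_3 = 4/3
  x^2: 12 a_4 + 3 a_3 + 3 a_2 - a_1 = 0  ->  12 a_4 = -3 a_3 - 3 a_2 + a_1 = -9/2  ->  a_4 = -3/8
  x^3: 20 a_5 + 4 a_4 + 4 a_3 - a_2 = 0  ->  20 a_5 = -4 a_4 - 4 a_3 + a_2 = -13/3  ->  a_5 = -13/60
Truncated series: y(x) = 3 - 2 x - (1/2) x^2 + (4/3) x^3 - (3/8) x^4 - (13/60) x^5 + O(x^6).

a_0 = 3; a_1 = -2; a_2 = -1/2; a_3 = 4/3; a_4 = -3/8; a_5 = -13/60


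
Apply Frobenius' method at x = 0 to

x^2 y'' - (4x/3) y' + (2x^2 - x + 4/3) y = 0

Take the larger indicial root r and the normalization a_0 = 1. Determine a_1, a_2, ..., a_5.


Write in Frobenius form y'' + (p(x)/x) y' + (q(x)/x^2) y = 0:
  p(x) = -4/3,  q(x) = 2x^2 - x + 4/3.
Indicial equation: r(r-1) + (-4/3) r + (4/3) = 0 -> roots r_1 = 4/3, r_2 = 1.
Take r = r_1 = 4/3. Let y(x) = x^r sum_{n>=0} a_n x^n with a_0 = 1.
Substitute y = x^r sum a_n x^n and match x^{r+n}. The recurrence is
  D(n) a_n - 1 a_{n-1} + 2 a_{n-2} = 0,  where D(n) = (r+n)(r+n-1) + (-4/3)(r+n) + (4/3).
  a_n = [1 a_{n-1} - 2 a_{n-2}] / D(n).
Since the indicial polynomial factors as (r - r_1)(r - r_2), D(n) = (r_1 + n - r_1)(r_1 + n - r_2) = n(n + 1/3).
Evaluating step by step (a_0 = 1):
  n = 1: D(1) = 1(1 + 1/3) = 4/3; numerator = 1(1) = 1; a_1 = (1)/(4/3) = 3/4
  n = 2: D(2) = 2(2 + 1/3) = 14/3; numerator = 1(3/4) - 2(1) = -5/4; a_2 = (-5/4)/(14/3) = -15/56
  n = 3: D(3) = 3(3 + 1/3) = 10; numerator = 1(-15/56) - 2(3/4) = -99/56; a_3 = (-99/56)/(10) = -99/560
  n = 4: D(4) = 4(4 + 1/3) = 52/3; numerator = 1(-99/560) - 2(-15/56) = 201/560; a_4 = (201/560)/(52/3) = 603/29120
  n = 5: D(5) = 5(5 + 1/3) = 80/3; numerator = 1(603/29120) - 2(-99/560) = 1557/4160; a_5 = (1557/4160)/(80/3) = 4671/332800

r = 4/3; a_0 = 1; a_1 = 3/4; a_2 = -15/56; a_3 = -99/560; a_4 = 603/29120; a_5 = 4671/332800


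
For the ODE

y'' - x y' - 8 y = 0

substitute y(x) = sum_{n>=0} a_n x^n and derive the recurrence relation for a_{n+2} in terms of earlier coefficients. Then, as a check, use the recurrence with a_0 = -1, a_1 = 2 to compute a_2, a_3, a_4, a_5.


Substitute y = sum_n a_n x^n.
y''(x) has coefficient (n+2)(n+1) a_{n+2} at x^n;
-x y'(x) has coefficient -n a_n at x^n (shift);
-8 y(x) has coefficient -8 a_n at x^n.
Matching x^n: (n+2)(n+1) a_{n+2} + (-n - 8) a_n = 0.
Thus a_{n+2} = (n + 8) / ((n+1)(n+2)) * a_n.

Check with a_0 = -1, a_1 = 2 (apply the recurrence for n = 0, 1, 2, 3): a_0 = -1, a_1 = 2, a_2 = -4, a_3 = 3, a_4 = -10/3, a_5 = 33/20.

a_(n+2) = (n + 8) / ((n+1)(n+2)) * a_n; check: a_0 = -1, a_1 = 2, a_2 = -4, a_3 = 3, a_4 = -10/3, a_5 = 33/20


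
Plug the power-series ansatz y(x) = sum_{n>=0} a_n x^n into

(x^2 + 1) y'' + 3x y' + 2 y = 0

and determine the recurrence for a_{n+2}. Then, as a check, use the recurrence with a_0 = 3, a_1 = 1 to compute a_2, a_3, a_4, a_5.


Substitute y = sum_n a_n x^n.
(1 + 1 x^2) y'' contributes (n+2)(n+1) a_{n+2} + n(n-1) a_n at x^n.
3 x y'(x) contributes 3 n a_n at x^n.
2 y(x) contributes 2 a_n at x^n.
Matching x^n: (n+2)(n+1) a_{n+2} + (n(n-1) + 3 n + 2) a_n = 0.
Thus a_{n+2} = (-n(n-1) - 3 n - 2) / ((n+1)(n+2)) * a_n.

Check with a_0 = 3, a_1 = 1 (apply the recurrence for n = 0, 1, 2, 3): a_0 = 3, a_1 = 1, a_2 = -3, a_3 = -5/6, a_4 = 5/2, a_5 = 17/24.

a_(n+2) = (-n(n-1) - 3 n - 2) / ((n+1)(n+2)) * a_n; check: a_0 = 3, a_1 = 1, a_2 = -3, a_3 = -5/6, a_4 = 5/2, a_5 = 17/24
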